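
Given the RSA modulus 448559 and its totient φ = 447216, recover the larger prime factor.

727

φ(n) = (p−1)(q−1) = n − (p+q) + 1, so p + q = 448559 − 447216 + 1 = 1344.
p and q are the roots of t² − 1344t + 448559 = 0.
Discriminant: 1344² − 4·448559 = 1806336 − 1794236 = 12100; √12100 = 110.
q = (1344 − 110)/2 = 617, p = (1344 + 110)/2 = 727.
Check: 617 · 727 = 448559.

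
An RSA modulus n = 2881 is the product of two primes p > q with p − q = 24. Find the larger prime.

67

Since p = q + 24, we have 2881 = q(q + 24), so q² + 24q − 2881 = 0.
Discriminant: 24² + 4·2881 = 576 + 11524 = 12100; √12100 = 110.
q = (−24 + 110)/2 = 43, and p = q + 24 = 67.
Check: 43 · 67 = 2881.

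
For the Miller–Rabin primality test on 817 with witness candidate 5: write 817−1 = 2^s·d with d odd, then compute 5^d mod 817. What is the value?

817 − 1 = 816 = 2^4 · 51, so d = 51.
5^1 ≡ 5 (mod 817)
5^2 ≡ 5^2 = 25 ≡ 25 (mod 817)
5^4 ≡ 25^2 = 625 ≡ 625 (mod 817)
5^8 ≡ 625^2 = 390625 ≡ 99 (mod 817)
5^16 ≡ 99^2 = 9801 ≡ 814 (mod 817)
5^32 ≡ 814^2 = 662596 ≡ 9 (mod 817)
51 = 32 + 16 + 2 + 1 in binary powers of 2.
So 5^51 ≡ 9 · 814 · 25 · 5 ≡ 710 (mod 817).
Squaring chain: 710 → 11 → 121 → 752; never reaches −1, so base 5 is a Miller–Rabin witness that 817 is composite.

710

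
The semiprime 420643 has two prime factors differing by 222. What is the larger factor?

769

Since p = q + 222, we have 420643 = q(q + 222), so q² + 222q − 420643 = 0.
Discriminant: 222² + 4·420643 = 49284 + 1682572 = 1731856; √1731856 = 1316.
q = (−222 + 1316)/2 = 547, and p = q + 222 = 769.
Check: 547 · 769 = 420643.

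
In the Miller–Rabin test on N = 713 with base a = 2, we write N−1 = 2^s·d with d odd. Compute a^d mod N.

713 − 1 = 712 = 2^3 · 89, so d = 89.
2^1 ≡ 2 (mod 713)
2^2 ≡ 2^2 = 4 ≡ 4 (mod 713)
2^4 ≡ 4^2 = 16 ≡ 16 (mod 713)
2^8 ≡ 16^2 = 256 ≡ 256 (mod 713)
2^16 ≡ 256^2 = 65536 ≡ 653 (mod 713)
2^32 ≡ 653^2 = 426409 ≡ 35 (mod 713)
2^64 ≡ 35^2 = 1225 ≡ 512 (mod 713)
89 = 64 + 16 + 8 + 1 in binary powers of 2.
So 2^89 ≡ 512 · 653 · 256 · 2 ≡ 140 (mod 713).
Squaring chain: 140 → 349 → 591; never reaches −1, so base 2 is a Miller–Rabin witness that 713 is composite.

140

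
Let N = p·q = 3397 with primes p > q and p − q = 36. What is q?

43

Since p = q + 36, we have 3397 = q(q + 36), so q² + 36q − 3397 = 0.
Discriminant: 36² + 4·3397 = 1296 + 13588 = 14884; √14884 = 122.
q = (−36 + 122)/2 = 43, and p = q + 36 = 79.
Check: 43 · 79 = 3397.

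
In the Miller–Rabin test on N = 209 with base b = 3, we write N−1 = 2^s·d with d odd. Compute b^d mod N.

209 − 1 = 208 = 2^4 · 13, so d = 13.
3^1 ≡ 3 (mod 209)
3^2 ≡ 3^2 = 9 ≡ 9 (mod 209)
3^4 ≡ 9^2 = 81 ≡ 81 (mod 209)
3^8 ≡ 81^2 = 6561 ≡ 82 (mod 209)
13 = 8 + 4 + 1 in binary powers of 2.
So 3^13 ≡ 82 · 81 · 3 ≡ 71 (mod 209).
Squaring chain: 71 → 25 → 207 → 4; never reaches −1, so base 3 is a Miller–Rabin witness that 209 is composite.

71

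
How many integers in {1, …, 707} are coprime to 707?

Factor: 707 = 7 · 101.
φ(707) = (7−1) · (101−1) = 6 · 100 = 600.

600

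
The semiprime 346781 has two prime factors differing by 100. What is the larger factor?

Since p = q + 100, we have 346781 = q(q + 100), so q² + 100q − 346781 = 0.
Discriminant: 100² + 4·346781 = 10000 + 1387124 = 1397124; √1397124 = 1182.
q = (−100 + 1182)/2 = 541, and p = q + 100 = 641.
Check: 541 · 641 = 346781.

641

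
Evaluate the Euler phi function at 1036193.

997920

Factor: 1036193 = 41 · 127 · 199.
φ(1036193) = (41−1) · (127−1) · (199−1) = 40 · 126 · 198 = 997920.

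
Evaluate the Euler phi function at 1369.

1332

Factor: 1369 = 37^2.
φ(1369) = 37^1·(37−1) = 1332.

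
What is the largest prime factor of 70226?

70226 = 2 · 35113
35113 = 13 · 2701
2701 = 37 · 73
73 is prime.
So 70226 = 2 · 13 · 37 · 73; the largest prime factor is 73.

73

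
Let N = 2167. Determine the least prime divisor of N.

11

2167 is odd.
Digit sum 16, not divisible by 3.
Ends in 7: not divisible by 5.
7: 2167 = 7·309 + 4
11: 2167 = 11·197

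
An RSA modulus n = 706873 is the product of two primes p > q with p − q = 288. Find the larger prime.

Since p = q + 288, we have 706873 = q(q + 288), so q² + 288q − 706873 = 0.
Discriminant: 288² + 4·706873 = 82944 + 2827492 = 2910436; √2910436 = 1706.
q = (−288 + 1706)/2 = 709, and p = q + 288 = 997.
Check: 709 · 997 = 706873.

997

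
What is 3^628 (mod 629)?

625

3^1 ≡ 3 (mod 629)
3^2 ≡ 3^2 = 9 ≡ 9 (mod 629)
3^4 ≡ 9^2 = 81 ≡ 81 (mod 629)
3^8 ≡ 81^2 = 6561 ≡ 271 (mod 629)
3^16 ≡ 271^2 = 73441 ≡ 477 (mod 629)
3^32 ≡ 477^2 = 227529 ≡ 460 (mod 629)
3^64 ≡ 460^2 = 211600 ≡ 256 (mod 629)
3^128 ≡ 256^2 = 65536 ≡ 120 (mod 629)
3^256 ≡ 120^2 = 14400 ≡ 562 (mod 629)
3^512 ≡ 562^2 = 315844 ≡ 86 (mod 629)
628 = 512 + 64 + 32 + 16 + 4 in binary powers of 2.
So 3^628 ≡ 86 · 256 · 460 · 477 · 81 ≡ 625 (mod 629).
Since 625 ≠ 1, base 3 is a Fermat witness: 629 is composite.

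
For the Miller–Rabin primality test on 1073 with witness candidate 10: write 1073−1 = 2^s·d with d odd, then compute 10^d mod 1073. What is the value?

1046

1073 − 1 = 1072 = 2^4 · 67, so d = 67.
10^1 ≡ 10 (mod 1073)
10^2 ≡ 10^2 = 100 ≡ 100 (mod 1073)
10^4 ≡ 100^2 = 10000 ≡ 343 (mod 1073)
10^8 ≡ 343^2 = 117649 ≡ 692 (mod 1073)
10^16 ≡ 692^2 = 478864 ≡ 306 (mod 1073)
10^32 ≡ 306^2 = 93636 ≡ 285 (mod 1073)
10^64 ≡ 285^2 = 81225 ≡ 750 (mod 1073)
67 = 64 + 2 + 1 in binary powers of 2.
So 10^67 ≡ 750 · 100 · 10 ≡ 1046 (mod 1073).
Squaring chain: 1046 → 729 → 306 → 285; never reaches −1, so base 10 is a Miller–Rabin witness that 1073 is composite.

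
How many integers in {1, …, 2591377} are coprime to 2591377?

2533680

Factor: 2591377 = 103 · 139 · 181.
φ(2591377) = (103−1) · (139−1) · (181−1) = 102 · 138 · 180 = 2533680.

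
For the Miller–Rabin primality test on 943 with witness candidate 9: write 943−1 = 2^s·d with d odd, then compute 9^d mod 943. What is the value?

943 − 1 = 942 = 2^1 · 471, so d = 471.
9^1 ≡ 9 (mod 943)
9^2 ≡ 9^2 = 81 ≡ 81 (mod 943)
9^4 ≡ 81^2 = 6561 ≡ 903 (mod 943)
9^8 ≡ 903^2 = 815409 ≡ 657 (mod 943)
9^16 ≡ 657^2 = 431649 ≡ 698 (mod 943)
9^32 ≡ 698^2 = 487204 ≡ 616 (mod 943)
9^64 ≡ 616^2 = 379456 ≡ 370 (mod 943)
9^128 ≡ 370^2 = 136900 ≡ 165 (mod 943)
9^256 ≡ 165^2 = 27225 ≡ 821 (mod 943)
471 = 256 + 128 + 64 + 16 + 4 + 2 + 1 in binary powers of 2.
So 9^471 ≡ 821 · 165 · 370 · 698 · 903 · 81 · 9 ≡ 278 (mod 943).
Squaring chain: 278; never reaches −1, so base 9 is a Miller–Rabin witness that 943 is composite.

278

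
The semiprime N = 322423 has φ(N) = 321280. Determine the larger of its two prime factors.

641

φ(n) = (p−1)(q−1) = n − (p+q) + 1, so p + q = 322423 − 321280 + 1 = 1144.
p and q are the roots of t² − 1144t + 322423 = 0.
Discriminant: 1144² − 4·322423 = 1308736 − 1289692 = 19044; √19044 = 138.
q = (1144 − 138)/2 = 503, p = (1144 + 138)/2 = 641.
Check: 503 · 641 = 322423.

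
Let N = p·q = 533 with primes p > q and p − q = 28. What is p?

Since p = q + 28, we have 533 = q(q + 28), so q² + 28q − 533 = 0.
Discriminant: 28² + 4·533 = 784 + 2132 = 2916; √2916 = 54.
q = (−28 + 54)/2 = 13, and p = q + 28 = 41.
Check: 13 · 41 = 533.

41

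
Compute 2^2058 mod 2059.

2^1 ≡ 2 (mod 2059)
2^2 ≡ 2^2 = 4 ≡ 4 (mod 2059)
2^4 ≡ 4^2 = 16 ≡ 16 (mod 2059)
2^8 ≡ 16^2 = 256 ≡ 256 (mod 2059)
2^16 ≡ 256^2 = 65536 ≡ 1707 (mod 2059)
2^32 ≡ 1707^2 = 2913849 ≡ 364 (mod 2059)
2^64 ≡ 364^2 = 132496 ≡ 720 (mod 2059)
2^128 ≡ 720^2 = 518400 ≡ 1591 (mod 2059)
2^256 ≡ 1591^2 = 2531281 ≡ 770 (mod 2059)
2^512 ≡ 770^2 = 592900 ≡ 1967 (mod 2059)
2^1024 ≡ 1967^2 = 3869089 ≡ 228 (mod 2059)
2^2048 ≡ 228^2 = 51984 ≡ 509 (mod 2059)
2058 = 2048 + 8 + 2 in binary powers of 2.
So 2^2058 ≡ 509 · 256 · 4 ≡ 289 (mod 2059).
Since 289 ≠ 1, base 2 is a Fermat witness: 2059 is composite.

289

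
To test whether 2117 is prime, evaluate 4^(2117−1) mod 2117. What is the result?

4^1 ≡ 4 (mod 2117)
4^2 ≡ 4^2 = 16 ≡ 16 (mod 2117)
4^4 ≡ 16^2 = 256 ≡ 256 (mod 2117)
4^8 ≡ 256^2 = 65536 ≡ 2026 (mod 2117)
4^16 ≡ 2026^2 = 4104676 ≡ 1930 (mod 2117)
4^32 ≡ 1930^2 = 3724900 ≡ 1097 (mod 2117)
4^64 ≡ 1097^2 = 1203409 ≡ 953 (mod 2117)
4^128 ≡ 953^2 = 908209 ≡ 16 (mod 2117)
4^256 ≡ 16^2 = 256 ≡ 256 (mod 2117)
4^512 ≡ 256^2 = 65536 ≡ 2026 (mod 2117)
4^1024 ≡ 2026^2 = 4104676 ≡ 1930 (mod 2117)
4^2048 ≡ 1930^2 = 3724900 ≡ 1097 (mod 2117)
2116 = 2048 + 64 + 4 in binary powers of 2.
So 4^2116 ≡ 1097 · 953 · 256 ≡ 1756 (mod 2117).
Since 1756 ≠ 1, base 4 is a Fermat witness: 2117 is composite.

1756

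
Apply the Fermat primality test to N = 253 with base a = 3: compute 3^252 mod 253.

31

3^1 ≡ 3 (mod 253)
3^2 ≡ 3^2 = 9 ≡ 9 (mod 253)
3^4 ≡ 9^2 = 81 ≡ 81 (mod 253)
3^8 ≡ 81^2 = 6561 ≡ 236 (mod 253)
3^16 ≡ 236^2 = 55696 ≡ 36 (mod 253)
3^32 ≡ 36^2 = 1296 ≡ 31 (mod 253)
3^64 ≡ 31^2 = 961 ≡ 202 (mod 253)
3^128 ≡ 202^2 = 40804 ≡ 71 (mod 253)
252 = 128 + 64 + 32 + 16 + 8 + 4 in binary powers of 2.
So 3^252 ≡ 71 · 202 · 31 · 36 · 236 · 81 ≡ 31 (mod 253).
Since 31 ≠ 1, base 3 is a Fermat witness: 253 is composite.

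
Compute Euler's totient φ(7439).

7224

Factor: 7439 = 43 · 173.
φ(7439) = (43−1) · (173−1) = 42 · 172 = 7224.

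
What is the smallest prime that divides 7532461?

7532461 is odd.
Digit sum 28, not divisible by 3.
Ends in 1: not divisible by 5.
7: 7532461 = 7·1076065 + 6
11: 7532461 = 11·684769 + 2
13: 7532461 = 13·579420 + 1
17: 7532461 = 17·443085 + 16
19: 7532461 = 19·396445 + 6
23: 7532461 = 23·327498 + 7
29: 7532461 = 29·259740 + 1
31: 7532461 = 31·242982 + 19
37: 7532461 = 37·203580 + 1
41: 7532461 = 41·183718 + 23
43: 7532461 = 43·175173 + 22
47: 7532461 = 47·160265 + 6
53: 7532461 = 53·142121 + 48
59: 7532461 = 59·127668 + 49
61: 7532461 = 61·123482 + 59
67: 7532461 = 67·112424 + 53
71: 7532461 = 71·106091

71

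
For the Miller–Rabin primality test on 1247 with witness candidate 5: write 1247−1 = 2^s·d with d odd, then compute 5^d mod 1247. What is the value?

1247 − 1 = 1246 = 2^1 · 623, so d = 623.
5^1 ≡ 5 (mod 1247)
5^2 ≡ 5^2 = 25 ≡ 25 (mod 1247)
5^4 ≡ 25^2 = 625 ≡ 625 (mod 1247)
5^8 ≡ 625^2 = 390625 ≡ 314 (mod 1247)
5^16 ≡ 314^2 = 98596 ≡ 83 (mod 1247)
5^32 ≡ 83^2 = 6889 ≡ 654 (mod 1247)
5^64 ≡ 654^2 = 427716 ≡ 1242 (mod 1247)
5^128 ≡ 1242^2 = 1542564 ≡ 25 (mod 1247)
5^256 ≡ 25^2 = 625 ≡ 625 (mod 1247)
5^512 ≡ 625^2 = 390625 ≡ 314 (mod 1247)
623 = 512 + 64 + 32 + 8 + 4 + 2 + 1 in binary powers of 2.
So 5^623 ≡ 314 · 1242 · 654 · 314 · 625 · 25 · 5 ≡ 695 (mod 1247).
Squaring chain: 695; never reaches −1, so base 5 is a Miller–Rabin witness that 1247 is composite.

695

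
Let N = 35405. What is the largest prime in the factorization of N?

35405 = 5 · 7081
7081 = 73 · 97
97 is prime.
So 35405 = 5 · 73 · 97; the largest prime factor is 97.

97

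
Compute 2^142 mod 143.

2^1 ≡ 2 (mod 143)
2^2 ≡ 2^2 = 4 ≡ 4 (mod 143)
2^4 ≡ 4^2 = 16 ≡ 16 (mod 143)
2^8 ≡ 16^2 = 256 ≡ 113 (mod 143)
2^16 ≡ 113^2 = 12769 ≡ 42 (mod 143)
2^32 ≡ 42^2 = 1764 ≡ 48 (mod 143)
2^64 ≡ 48^2 = 2304 ≡ 16 (mod 143)
2^128 ≡ 16^2 = 256 ≡ 113 (mod 143)
142 = 128 + 8 + 4 + 2 in binary powers of 2.
So 2^142 ≡ 113 · 113 · 16 · 4 ≡ 114 (mod 143).
Since 114 ≠ 1, base 2 is a Fermat witness: 143 is composite.

114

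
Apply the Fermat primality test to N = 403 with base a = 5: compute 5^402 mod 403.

311

5^1 ≡ 5 (mod 403)
5^2 ≡ 5^2 = 25 ≡ 25 (mod 403)
5^4 ≡ 25^2 = 625 ≡ 222 (mod 403)
5^8 ≡ 222^2 = 49284 ≡ 118 (mod 403)
5^16 ≡ 118^2 = 13924 ≡ 222 (mod 403)
5^32 ≡ 222^2 = 49284 ≡ 118 (mod 403)
5^64 ≡ 118^2 = 13924 ≡ 222 (mod 403)
5^128 ≡ 222^2 = 49284 ≡ 118 (mod 403)
5^256 ≡ 118^2 = 13924 ≡ 222 (mod 403)
402 = 256 + 128 + 16 + 2 in binary powers of 2.
So 5^402 ≡ 222 · 118 · 222 · 25 ≡ 311 (mod 403).
Since 311 ≠ 1, base 5 is a Fermat witness: 403 is composite.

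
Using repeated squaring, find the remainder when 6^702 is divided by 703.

628

6^1 ≡ 6 (mod 703)
6^2 ≡ 6^2 = 36 ≡ 36 (mod 703)
6^4 ≡ 36^2 = 1296 ≡ 593 (mod 703)
6^8 ≡ 593^2 = 351649 ≡ 149 (mod 703)
6^16 ≡ 149^2 = 22201 ≡ 408 (mod 703)
6^32 ≡ 408^2 = 166464 ≡ 556 (mod 703)
6^64 ≡ 556^2 = 309136 ≡ 519 (mod 703)
6^128 ≡ 519^2 = 269361 ≡ 112 (mod 703)
6^256 ≡ 112^2 = 12544 ≡ 593 (mod 703)
6^512 ≡ 593^2 = 351649 ≡ 149 (mod 703)
702 = 512 + 128 + 32 + 16 + 8 + 4 + 2 in binary powers of 2.
So 6^702 ≡ 149 · 112 · 556 · 408 · 149 · 593 · 36 ≡ 628 (mod 703).
Since 628 ≠ 1, base 6 is a Fermat witness: 703 is composite.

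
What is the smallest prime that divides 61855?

5

61855 is odd.
Digit sum 25, not divisible by 3.
Ends in 5: divisible by 5.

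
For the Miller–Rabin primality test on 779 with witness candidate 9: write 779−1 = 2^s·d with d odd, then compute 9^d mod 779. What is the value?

214

779 − 1 = 778 = 2^1 · 389, so d = 389.
9^1 ≡ 9 (mod 779)
9^2 ≡ 9^2 = 81 ≡ 81 (mod 779)
9^4 ≡ 81^2 = 6561 ≡ 329 (mod 779)
9^8 ≡ 329^2 = 108241 ≡ 739 (mod 779)
9^16 ≡ 739^2 = 546121 ≡ 42 (mod 779)
9^32 ≡ 42^2 = 1764 ≡ 206 (mod 779)
9^64 ≡ 206^2 = 42436 ≡ 370 (mod 779)
9^128 ≡ 370^2 = 136900 ≡ 575 (mod 779)
9^256 ≡ 575^2 = 330625 ≡ 329 (mod 779)
389 = 256 + 128 + 4 + 1 in binary powers of 2.
So 9^389 ≡ 329 · 575 · 329 · 9 ≡ 214 (mod 779).
Squaring chain: 214; never reaches −1, so base 9 is a Miller–Rabin witness that 779 is composite.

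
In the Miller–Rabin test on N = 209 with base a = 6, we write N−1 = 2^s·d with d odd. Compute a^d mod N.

194

209 − 1 = 208 = 2^4 · 13, so d = 13.
6^1 ≡ 6 (mod 209)
6^2 ≡ 6^2 = 36 ≡ 36 (mod 209)
6^4 ≡ 36^2 = 1296 ≡ 42 (mod 209)
6^8 ≡ 42^2 = 1764 ≡ 92 (mod 209)
13 = 8 + 4 + 1 in binary powers of 2.
So 6^13 ≡ 92 · 42 · 6 ≡ 194 (mod 209).
Squaring chain: 194 → 16 → 47 → 119; never reaches −1, so base 6 is a Miller–Rabin witness that 209 is composite.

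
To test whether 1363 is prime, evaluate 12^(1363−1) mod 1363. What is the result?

12^1 ≡ 12 (mod 1363)
12^2 ≡ 12^2 = 144 ≡ 144 (mod 1363)
12^4 ≡ 144^2 = 20736 ≡ 291 (mod 1363)
12^8 ≡ 291^2 = 84681 ≡ 175 (mod 1363)
12^16 ≡ 175^2 = 30625 ≡ 639 (mod 1363)
12^32 ≡ 639^2 = 408321 ≡ 784 (mod 1363)
12^64 ≡ 784^2 = 614656 ≡ 1306 (mod 1363)
12^128 ≡ 1306^2 = 1705636 ≡ 523 (mod 1363)
12^256 ≡ 523^2 = 273529 ≡ 929 (mod 1363)
12^512 ≡ 929^2 = 863041 ≡ 262 (mod 1363)
12^1024 ≡ 262^2 = 68644 ≡ 494 (mod 1363)
1362 = 1024 + 256 + 64 + 16 + 2 in binary powers of 2.
So 12^1362 ≡ 494 · 929 · 1306 · 639 · 144 ≡ 202 (mod 1363).
Since 202 ≠ 1, base 12 is a Fermat witness: 1363 is composite.

202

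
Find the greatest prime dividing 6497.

89

6497 = 73 · 89
89 is prime.
So 6497 = 73 · 89; the largest prime factor is 89.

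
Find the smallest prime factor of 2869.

2869 is odd.
Digit sum 25, not divisible by 3.
Ends in 9: not divisible by 5.
7: 2869 = 7·409 + 6
11: 2869 = 11·260 + 9
13: 2869 = 13·220 + 9
17: 2869 = 17·168 + 13
19: 2869 = 19·151

19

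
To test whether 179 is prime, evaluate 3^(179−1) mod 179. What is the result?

3^1 ≡ 3 (mod 179)
3^2 ≡ 3^2 = 9 ≡ 9 (mod 179)
3^4 ≡ 9^2 = 81 ≡ 81 (mod 179)
3^8 ≡ 81^2 = 6561 ≡ 117 (mod 179)
3^16 ≡ 117^2 = 13689 ≡ 85 (mod 179)
3^32 ≡ 85^2 = 7225 ≡ 65 (mod 179)
3^64 ≡ 65^2 = 4225 ≡ 108 (mod 179)
3^128 ≡ 108^2 = 11664 ≡ 29 (mod 179)
178 = 128 + 32 + 16 + 2 in binary powers of 2.
So 3^178 ≡ 29 · 65 · 85 · 9 ≡ 1 (mod 179).
Since the result is 1, base 3 gives no evidence that 179 is composite.

1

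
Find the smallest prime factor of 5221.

5221 is odd.
Digit sum 10, not divisible by 3.
Ends in 1: not divisible by 5.
7: 5221 = 7·745 + 6
11: 5221 = 11·474 + 7
13: 5221 = 13·401 + 8
17: 5221 = 17·307 + 2
19: 5221 = 19·274 + 15
23: 5221 = 23·227

23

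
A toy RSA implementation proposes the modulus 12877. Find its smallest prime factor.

12877 is odd.
Digit sum 25, not divisible by 3.
Ends in 7: not divisible by 5.
7: 12877 = 7·1839 + 4
11: 12877 = 11·1170 + 7
13: 12877 = 13·990 + 7
17: 12877 = 17·757 + 8
19: 12877 = 19·677 + 14
23: 12877 = 23·559 + 20
29: 12877 = 29·444 + 1
31: 12877 = 31·415 + 12
37: 12877 = 37·348 + 1
41: 12877 = 41·314 + 3
43: 12877 = 43·299 + 20
47: 12877 = 47·273 + 46
53: 12877 = 53·242 + 51
59: 12877 = 59·218 + 15
61: 12877 = 61·211 + 6
67: 12877 = 67·192 + 13
71: 12877 = 71·181 + 26
73: 12877 = 73·176 + 29
79: 12877 = 79·163

79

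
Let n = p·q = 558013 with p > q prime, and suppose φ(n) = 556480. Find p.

φ(n) = (p−1)(q−1) = n − (p+q) + 1, so p + q = 558013 − 556480 + 1 = 1534.
p and q are the roots of t² − 1534t + 558013 = 0.
Discriminant: 1534² − 4·558013 = 2353156 − 2232052 = 121104; √121104 = 348.
q = (1534 − 348)/2 = 593, p = (1534 + 348)/2 = 941.
Check: 593 · 941 = 558013.

941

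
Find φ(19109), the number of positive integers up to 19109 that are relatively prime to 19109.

18816

Factor: 19109 = 97 · 197.
φ(19109) = (97−1) · (197−1) = 96 · 196 = 18816.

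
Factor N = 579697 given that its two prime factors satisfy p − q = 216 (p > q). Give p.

Since p = q + 216, we have 579697 = q(q + 216), so q² + 216q − 579697 = 0.
Discriminant: 216² + 4·579697 = 46656 + 2318788 = 2365444; √2365444 = 1538.
q = (−216 + 1538)/2 = 661, and p = q + 216 = 877.
Check: 661 · 877 = 579697.

877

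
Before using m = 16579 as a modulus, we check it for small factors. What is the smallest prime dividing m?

16579 is odd.
Digit sum 28, not divisible by 3.
Ends in 9: not divisible by 5.
7: 16579 = 7·2368 + 3
11: 16579 = 11·1507 + 2
13: 16579 = 13·1275 + 4
17: 16579 = 17·975 + 4
19: 16579 = 19·872 + 11
23: 16579 = 23·720 + 19
29: 16579 = 29·571 + 20
31: 16579 = 31·534 + 25
37: 16579 = 37·448 + 3
41: 16579 = 41·404 + 15
43: 16579 = 43·385 + 24
47: 16579 = 47·352 + 35
53: 16579 = 53·312 + 43
59: 16579 = 59·281

59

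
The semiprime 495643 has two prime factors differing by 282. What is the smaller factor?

Since p = q + 282, we have 495643 = q(q + 282), so q² + 282q − 495643 = 0.
Discriminant: 282² + 4·495643 = 79524 + 1982572 = 2062096; √2062096 = 1436.
q = (−282 + 1436)/2 = 577, and p = q + 282 = 859.
Check: 577 · 859 = 495643.

577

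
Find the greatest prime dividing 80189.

80189 = 17 · 4717
4717 = 53 · 89
89 is prime.
So 80189 = 17 · 53 · 89; the largest prime factor is 89.

89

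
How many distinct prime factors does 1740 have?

1740 = 2^2 · 435
435 = 3 · 145
145 = 5 · 29
1740 = 2^2 · 3 · 5 · 29, which has 4 distinct prime factors.

4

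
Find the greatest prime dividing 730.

730 = 2 · 365
365 = 5 · 73
73 is prime.
So 730 = 2 · 5 · 73; the largest prime factor is 73.

73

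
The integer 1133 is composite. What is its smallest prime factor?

11

1133 is odd.
Digit sum 8, not divisible by 3.
Ends in 3: not divisible by 5.
7: 1133 = 7·161 + 6
11: 1133 = 11·103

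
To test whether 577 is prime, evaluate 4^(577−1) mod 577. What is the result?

1

4^1 ≡ 4 (mod 577)
4^2 ≡ 4^2 = 16 ≡ 16 (mod 577)
4^4 ≡ 16^2 = 256 ≡ 256 (mod 577)
4^8 ≡ 256^2 = 65536 ≡ 335 (mod 577)
4^16 ≡ 335^2 = 112225 ≡ 287 (mod 577)
4^32 ≡ 287^2 = 82369 ≡ 435 (mod 577)
4^64 ≡ 435^2 = 189225 ≡ 546 (mod 577)
4^128 ≡ 546^2 = 298116 ≡ 384 (mod 577)
4^256 ≡ 384^2 = 147456 ≡ 321 (mod 577)
4^512 ≡ 321^2 = 103041 ≡ 335 (mod 577)
576 = 512 + 64 in binary powers of 2.
So 4^576 ≡ 335 · 546 ≡ 1 (mod 577).
Since the result is 1, base 4 gives no evidence that 577 is composite.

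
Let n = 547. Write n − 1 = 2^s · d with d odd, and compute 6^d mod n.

547 − 1 = 546 = 2^1 · 273, so d = 273.
6^1 ≡ 6 (mod 547)
6^2 ≡ 6^2 = 36 ≡ 36 (mod 547)
6^4 ≡ 36^2 = 1296 ≡ 202 (mod 547)
6^8 ≡ 202^2 = 40804 ≡ 326 (mod 547)
6^16 ≡ 326^2 = 106276 ≡ 158 (mod 547)
6^32 ≡ 158^2 = 24964 ≡ 349 (mod 547)
6^64 ≡ 349^2 = 121801 ≡ 367 (mod 547)
6^128 ≡ 367^2 = 134689 ≡ 127 (mod 547)
6^256 ≡ 127^2 = 16129 ≡ 266 (mod 547)
273 = 256 + 16 + 1 in binary powers of 2.
So 6^273 ≡ 266 · 158 · 6 ≡ 1 (mod 547).
Since 6^d ≡ 1 (mod 547), base 6 does not prove 547 composite.

1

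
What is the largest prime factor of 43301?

43301 = 19 · 2279
2279 = 43 · 53
53 is prime.
So 43301 = 19 · 43 · 53; the largest prime factor is 53.

53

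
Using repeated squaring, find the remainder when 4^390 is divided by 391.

4^1 ≡ 4 (mod 391)
4^2 ≡ 4^2 = 16 ≡ 16 (mod 391)
4^4 ≡ 16^2 = 256 ≡ 256 (mod 391)
4^8 ≡ 256^2 = 65536 ≡ 239 (mod 391)
4^16 ≡ 239^2 = 57121 ≡ 35 (mod 391)
4^32 ≡ 35^2 = 1225 ≡ 52 (mod 391)
4^64 ≡ 52^2 = 2704 ≡ 358 (mod 391)
4^128 ≡ 358^2 = 128164 ≡ 307 (mod 391)
4^256 ≡ 307^2 = 94249 ≡ 18 (mod 391)
390 = 256 + 128 + 4 + 2 in binary powers of 2.
So 4^390 ≡ 18 · 307 · 256 · 16 ≡ 288 (mod 391).
Since 288 ≠ 1, base 4 is a Fermat witness: 391 is composite.

288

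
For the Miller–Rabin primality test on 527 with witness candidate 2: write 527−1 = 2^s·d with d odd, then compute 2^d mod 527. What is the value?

527 − 1 = 526 = 2^1 · 263, so d = 263.
2^1 ≡ 2 (mod 527)
2^2 ≡ 2^2 = 4 ≡ 4 (mod 527)
2^4 ≡ 4^2 = 16 ≡ 16 (mod 527)
2^8 ≡ 16^2 = 256 ≡ 256 (mod 527)
2^16 ≡ 256^2 = 65536 ≡ 188 (mod 527)
2^32 ≡ 188^2 = 35344 ≡ 35 (mod 527)
2^64 ≡ 35^2 = 1225 ≡ 171 (mod 527)
2^128 ≡ 171^2 = 29241 ≡ 256 (mod 527)
2^256 ≡ 256^2 = 65536 ≡ 188 (mod 527)
263 = 256 + 4 + 2 + 1 in binary powers of 2.
So 2^263 ≡ 188 · 16 · 4 · 2 ≡ 349 (mod 527).
Squaring chain: 349; never reaches −1, so base 2 is a Miller–Rabin witness that 527 is composite.

349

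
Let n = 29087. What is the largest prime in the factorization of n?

29087 = 17 · 1711
1711 = 29 · 59
59 is prime.
So 29087 = 17 · 29 · 59; the largest prime factor is 59.

59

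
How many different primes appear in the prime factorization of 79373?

79373 = 7 · 11339
11339 = 17 · 667
667 = 23 · 29
79373 = 7 · 17 · 23 · 29, which has 4 distinct prime factors.

4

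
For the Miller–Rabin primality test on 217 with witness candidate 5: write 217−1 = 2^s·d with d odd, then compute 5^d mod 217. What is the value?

125

217 − 1 = 216 = 2^3 · 27, so d = 27.
5^1 ≡ 5 (mod 217)
5^2 ≡ 5^2 = 25 ≡ 25 (mod 217)
5^4 ≡ 25^2 = 625 ≡ 191 (mod 217)
5^8 ≡ 191^2 = 36481 ≡ 25 (mod 217)
5^16 ≡ 25^2 = 625 ≡ 191 (mod 217)
27 = 16 + 8 + 2 + 1 in binary powers of 2.
So 5^27 ≡ 191 · 25 · 25 · 5 ≡ 125 (mod 217).
Squaring chain: 125 → 1 → 1; never reaches −1, so base 5 is a Miller–Rabin witness that 217 is composite.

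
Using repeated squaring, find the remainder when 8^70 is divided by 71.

8^1 ≡ 8 (mod 71)
8^2 ≡ 8^2 = 64 ≡ 64 (mod 71)
8^4 ≡ 64^2 = 4096 ≡ 49 (mod 71)
8^8 ≡ 49^2 = 2401 ≡ 58 (mod 71)
8^16 ≡ 58^2 = 3364 ≡ 27 (mod 71)
8^32 ≡ 27^2 = 729 ≡ 19 (mod 71)
8^64 ≡ 19^2 = 361 ≡ 6 (mod 71)
70 = 64 + 4 + 2 in binary powers of 2.
So 8^70 ≡ 6 · 49 · 64 ≡ 1 (mod 71).
Since the result is 1, base 8 gives no evidence that 71 is composite.

1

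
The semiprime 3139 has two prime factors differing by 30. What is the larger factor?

Since p = q + 30, we have 3139 = q(q + 30), so q² + 30q − 3139 = 0.
Discriminant: 30² + 4·3139 = 900 + 12556 = 13456; √13456 = 116.
q = (−30 + 116)/2 = 43, and p = q + 30 = 73.
Check: 43 · 73 = 3139.

73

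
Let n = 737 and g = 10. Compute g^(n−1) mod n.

23

10^1 ≡ 10 (mod 737)
10^2 ≡ 10^2 = 100 ≡ 100 (mod 737)
10^4 ≡ 100^2 = 10000 ≡ 419 (mod 737)
10^8 ≡ 419^2 = 175561 ≡ 155 (mod 737)
10^16 ≡ 155^2 = 24025 ≡ 441 (mod 737)
10^32 ≡ 441^2 = 194481 ≡ 650 (mod 737)
10^64 ≡ 650^2 = 422500 ≡ 199 (mod 737)
10^128 ≡ 199^2 = 39601 ≡ 540 (mod 737)
10^256 ≡ 540^2 = 291600 ≡ 485 (mod 737)
10^512 ≡ 485^2 = 235225 ≡ 122 (mod 737)
736 = 512 + 128 + 64 + 32 in binary powers of 2.
So 10^736 ≡ 122 · 540 · 199 · 650 ≡ 23 (mod 737).
Since 23 ≠ 1, base 10 is a Fermat witness: 737 is composite.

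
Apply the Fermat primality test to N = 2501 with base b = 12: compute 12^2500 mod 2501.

12^1 ≡ 12 (mod 2501)
12^2 ≡ 12^2 = 144 ≡ 144 (mod 2501)
12^4 ≡ 144^2 = 20736 ≡ 728 (mod 2501)
12^8 ≡ 728^2 = 529984 ≡ 2273 (mod 2501)
12^16 ≡ 2273^2 = 5166529 ≡ 1964 (mod 2501)
12^32 ≡ 1964^2 = 3857296 ≡ 754 (mod 2501)
12^64 ≡ 754^2 = 568516 ≡ 789 (mod 2501)
12^128 ≡ 789^2 = 622521 ≡ 2273 (mod 2501)
12^256 ≡ 2273^2 = 5166529 ≡ 1964 (mod 2501)
12^512 ≡ 1964^2 = 3857296 ≡ 754 (mod 2501)
12^1024 ≡ 754^2 = 568516 ≡ 789 (mod 2501)
12^2048 ≡ 789^2 = 622521 ≡ 2273 (mod 2501)
2500 = 2048 + 256 + 128 + 64 + 4 in binary powers of 2.
So 12^2500 ≡ 2273 · 1964 · 2273 · 789 · 728 ≡ 901 (mod 2501).
Since 901 ≠ 1, base 12 is a Fermat witness: 2501 is composite.

901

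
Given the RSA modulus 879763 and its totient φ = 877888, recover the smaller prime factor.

φ(n) = (p−1)(q−1) = n − (p+q) + 1, so p + q = 879763 − 877888 + 1 = 1876.
p and q are the roots of t² − 1876t + 879763 = 0.
Discriminant: 1876² − 4·879763 = 3519376 − 3519052 = 324; √324 = 18.
q = (1876 − 18)/2 = 929, p = (1876 + 18)/2 = 947.
Check: 929 · 947 = 879763.

929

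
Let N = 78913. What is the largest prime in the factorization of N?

73

78913 = 23 · 3431
3431 = 47 · 73
73 is prime.
So 78913 = 23 · 47 · 73; the largest prime factor is 73.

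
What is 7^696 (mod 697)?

16

7^1 ≡ 7 (mod 697)
7^2 ≡ 7^2 = 49 ≡ 49 (mod 697)
7^4 ≡ 49^2 = 2401 ≡ 310 (mod 697)
7^8 ≡ 310^2 = 96100 ≡ 611 (mod 697)
7^16 ≡ 611^2 = 373321 ≡ 426 (mod 697)
7^32 ≡ 426^2 = 181476 ≡ 256 (mod 697)
7^64 ≡ 256^2 = 65536 ≡ 18 (mod 697)
7^128 ≡ 18^2 = 324 ≡ 324 (mod 697)
7^256 ≡ 324^2 = 104976 ≡ 426 (mod 697)
7^512 ≡ 426^2 = 181476 ≡ 256 (mod 697)
696 = 512 + 128 + 32 + 16 + 8 in binary powers of 2.
So 7^696 ≡ 256 · 324 · 256 · 426 · 611 ≡ 16 (mod 697).
Since 16 ≠ 1, base 7 is a Fermat witness: 697 is composite.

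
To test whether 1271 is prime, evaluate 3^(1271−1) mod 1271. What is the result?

3^1 ≡ 3 (mod 1271)
3^2 ≡ 3^2 = 9 ≡ 9 (mod 1271)
3^4 ≡ 9^2 = 81 ≡ 81 (mod 1271)
3^8 ≡ 81^2 = 6561 ≡ 206 (mod 1271)
3^16 ≡ 206^2 = 42436 ≡ 493 (mod 1271)
3^32 ≡ 493^2 = 243049 ≡ 288 (mod 1271)
3^64 ≡ 288^2 = 82944 ≡ 329 (mod 1271)
3^128 ≡ 329^2 = 108241 ≡ 206 (mod 1271)
3^256 ≡ 206^2 = 42436 ≡ 493 (mod 1271)
3^512 ≡ 493^2 = 243049 ≡ 288 (mod 1271)
3^1024 ≡ 288^2 = 82944 ≡ 329 (mod 1271)
1270 = 1024 + 128 + 64 + 32 + 16 + 4 + 2 in binary powers of 2.
So 3^1270 ≡ 329 · 206 · 329 · 288 · 493 · 81 · 9 ≡ 893 (mod 1271).
Since 893 ≠ 1, base 3 is a Fermat witness: 1271 is composite.

893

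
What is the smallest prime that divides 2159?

2159 is odd.
Digit sum 17, not divisible by 3.
Ends in 9: not divisible by 5.
7: 2159 = 7·308 + 3
11: 2159 = 11·196 + 3
13: 2159 = 13·166 + 1
17: 2159 = 17·127

17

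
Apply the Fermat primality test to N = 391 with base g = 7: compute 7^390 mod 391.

7^1 ≡ 7 (mod 391)
7^2 ≡ 7^2 = 49 ≡ 49 (mod 391)
7^4 ≡ 49^2 = 2401 ≡ 55 (mod 391)
7^8 ≡ 55^2 = 3025 ≡ 288 (mod 391)
7^16 ≡ 288^2 = 82944 ≡ 52 (mod 391)
7^32 ≡ 52^2 = 2704 ≡ 358 (mod 391)
7^64 ≡ 358^2 = 128164 ≡ 307 (mod 391)
7^128 ≡ 307^2 = 94249 ≡ 18 (mod 391)
7^256 ≡ 18^2 = 324 ≡ 324 (mod 391)
390 = 256 + 128 + 4 + 2 in binary powers of 2.
So 7^390 ≡ 324 · 18 · 55 · 49 ≡ 213 (mod 391).
Since 213 ≠ 1, base 7 is a Fermat witness: 391 is composite.

213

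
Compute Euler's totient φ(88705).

69888

Factor: 88705 = 5 · 113 · 157.
φ(88705) = (5−1) · (113−1) · (157−1) = 4 · 112 · 156 = 69888.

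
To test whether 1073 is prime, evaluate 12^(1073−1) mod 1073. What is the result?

12^1 ≡ 12 (mod 1073)
12^2 ≡ 12^2 = 144 ≡ 144 (mod 1073)
12^4 ≡ 144^2 = 20736 ≡ 349 (mod 1073)
12^8 ≡ 349^2 = 121801 ≡ 552 (mod 1073)
12^16 ≡ 552^2 = 304704 ≡ 1045 (mod 1073)
12^32 ≡ 1045^2 = 1092025 ≡ 784 (mod 1073)
12^64 ≡ 784^2 = 614656 ≡ 900 (mod 1073)
12^128 ≡ 900^2 = 810000 ≡ 958 (mod 1073)
12^256 ≡ 958^2 = 917764 ≡ 349 (mod 1073)
12^512 ≡ 349^2 = 121801 ≡ 552 (mod 1073)
12^1024 ≡ 552^2 = 304704 ≡ 1045 (mod 1073)
1072 = 1024 + 32 + 16 in binary powers of 2.
So 12^1072 ≡ 1045 · 784 · 1045 ≡ 900 (mod 1073).
Since 900 ≠ 1, base 12 is a Fermat witness: 1073 is composite.

900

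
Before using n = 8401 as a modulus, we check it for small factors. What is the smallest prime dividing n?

31

8401 is odd.
Digit sum 13, not divisible by 3.
Ends in 1: not divisible by 5.
7: 8401 = 7·1200 + 1
11: 8401 = 11·763 + 8
13: 8401 = 13·646 + 3
17: 8401 = 17·494 + 3
19: 8401 = 19·442 + 3
23: 8401 = 23·365 + 6
29: 8401 = 29·289 + 20
31: 8401 = 31·271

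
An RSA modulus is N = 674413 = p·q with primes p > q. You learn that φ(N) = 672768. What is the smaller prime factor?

φ(n) = (p−1)(q−1) = n − (p+q) + 1, so p + q = 674413 − 672768 + 1 = 1646.
p and q are the roots of t² − 1646t + 674413 = 0.
Discriminant: 1646² − 4·674413 = 2709316 − 2697652 = 11664; √11664 = 108.
q = (1646 − 108)/2 = 769, p = (1646 + 108)/2 = 877.
Check: 769 · 877 = 674413.

769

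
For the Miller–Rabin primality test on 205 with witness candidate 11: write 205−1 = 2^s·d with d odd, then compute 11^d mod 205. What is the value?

181

205 − 1 = 204 = 2^2 · 51, so d = 51.
11^1 ≡ 11 (mod 205)
11^2 ≡ 11^2 = 121 ≡ 121 (mod 205)
11^4 ≡ 121^2 = 14641 ≡ 86 (mod 205)
11^8 ≡ 86^2 = 7396 ≡ 16 (mod 205)
11^16 ≡ 16^2 = 256 ≡ 51 (mod 205)
11^32 ≡ 51^2 = 2601 ≡ 141 (mod 205)
51 = 32 + 16 + 2 + 1 in binary powers of 2.
So 11^51 ≡ 141 · 51 · 121 · 11 ≡ 181 (mod 205).
Squaring chain: 181 → 166; never reaches −1, so base 11 is a Miller–Rabin witness that 205 is composite.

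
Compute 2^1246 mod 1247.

173

2^1 ≡ 2 (mod 1247)
2^2 ≡ 2^2 = 4 ≡ 4 (mod 1247)
2^4 ≡ 4^2 = 16 ≡ 16 (mod 1247)
2^8 ≡ 16^2 = 256 ≡ 256 (mod 1247)
2^16 ≡ 256^2 = 65536 ≡ 692 (mod 1247)
2^32 ≡ 692^2 = 478864 ≡ 16 (mod 1247)
2^64 ≡ 16^2 = 256 ≡ 256 (mod 1247)
2^128 ≡ 256^2 = 65536 ≡ 692 (mod 1247)
2^256 ≡ 692^2 = 478864 ≡ 16 (mod 1247)
2^512 ≡ 16^2 = 256 ≡ 256 (mod 1247)
2^1024 ≡ 256^2 = 65536 ≡ 692 (mod 1247)
1246 = 1024 + 128 + 64 + 16 + 8 + 4 + 2 in binary powers of 2.
So 2^1246 ≡ 692 · 692 · 256 · 692 · 256 · 16 · 4 ≡ 173 (mod 1247).
Since 173 ≠ 1, base 2 is a Fermat witness: 1247 is composite.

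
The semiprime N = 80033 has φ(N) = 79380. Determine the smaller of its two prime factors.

φ(n) = (p−1)(q−1) = n − (p+q) + 1, so p + q = 80033 − 79380 + 1 = 654.
p and q are the roots of t² − 654t + 80033 = 0.
Discriminant: 654² − 4·80033 = 427716 − 320132 = 107584; √107584 = 328.
q = (654 − 328)/2 = 163, p = (654 + 328)/2 = 491.
Check: 163 · 491 = 80033.

163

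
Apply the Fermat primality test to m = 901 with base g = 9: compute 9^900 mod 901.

9^1 ≡ 9 (mod 901)
9^2 ≡ 9^2 = 81 ≡ 81 (mod 901)
9^4 ≡ 81^2 = 6561 ≡ 254 (mod 901)
9^8 ≡ 254^2 = 64516 ≡ 545 (mod 901)
9^16 ≡ 545^2 = 297025 ≡ 596 (mod 901)
9^32 ≡ 596^2 = 355216 ≡ 222 (mod 901)
9^64 ≡ 222^2 = 49284 ≡ 630 (mod 901)
9^128 ≡ 630^2 = 396900 ≡ 460 (mod 901)
9^256 ≡ 460^2 = 211600 ≡ 766 (mod 901)
9^512 ≡ 766^2 = 586756 ≡ 205 (mod 901)
900 = 512 + 256 + 128 + 4 in binary powers of 2.
So 9^900 ≡ 205 · 766 · 460 · 254 ≡ 543 (mod 901).
Since 543 ≠ 1, base 9 is a Fermat witness: 901 is composite.

543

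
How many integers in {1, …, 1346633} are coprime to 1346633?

1306800

Factor: 1346633 = 67 · 101 · 199.
φ(1346633) = (67−1) · (101−1) · (199−1) = 66 · 100 · 198 = 1306800.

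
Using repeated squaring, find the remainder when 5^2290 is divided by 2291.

111

5^1 ≡ 5 (mod 2291)
5^2 ≡ 5^2 = 25 ≡ 25 (mod 2291)
5^4 ≡ 25^2 = 625 ≡ 625 (mod 2291)
5^8 ≡ 625^2 = 390625 ≡ 1155 (mod 2291)
5^16 ≡ 1155^2 = 1334025 ≡ 663 (mod 2291)
5^32 ≡ 663^2 = 439569 ≡ 1988 (mod 2291)
5^64 ≡ 1988^2 = 3952144 ≡ 169 (mod 2291)
5^128 ≡ 169^2 = 28561 ≡ 1069 (mod 2291)
5^256 ≡ 1069^2 = 1142761 ≡ 1843 (mod 2291)
5^512 ≡ 1843^2 = 3396649 ≡ 1387 (mod 2291)
5^1024 ≡ 1387^2 = 1923769 ≡ 1620 (mod 2291)
5^2048 ≡ 1620^2 = 2624400 ≡ 1205 (mod 2291)
2290 = 2048 + 128 + 64 + 32 + 16 + 2 in binary powers of 2.
So 5^2290 ≡ 1205 · 1069 · 169 · 1988 · 663 · 25 ≡ 111 (mod 2291).
Since 111 ≠ 1, base 5 is a Fermat witness: 2291 is composite.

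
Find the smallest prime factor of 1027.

13

1027 is odd.
Digit sum 10, not divisible by 3.
Ends in 7: not divisible by 5.
7: 1027 = 7·146 + 5
11: 1027 = 11·93 + 4
13: 1027 = 13·79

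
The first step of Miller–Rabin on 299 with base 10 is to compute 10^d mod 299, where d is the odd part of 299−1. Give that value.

299 − 1 = 298 = 2^1 · 149, so d = 149.
10^1 ≡ 10 (mod 299)
10^2 ≡ 10^2 = 100 ≡ 100 (mod 299)
10^4 ≡ 100^2 = 10000 ≡ 133 (mod 299)
10^8 ≡ 133^2 = 17689 ≡ 48 (mod 299)
10^16 ≡ 48^2 = 2304 ≡ 211 (mod 299)
10^32 ≡ 211^2 = 44521 ≡ 269 (mod 299)
10^64 ≡ 269^2 = 72361 ≡ 3 (mod 299)
10^128 ≡ 3^2 = 9 ≡ 9 (mod 299)
149 = 128 + 16 + 4 + 1 in binary powers of 2.
So 10^149 ≡ 9 · 211 · 133 · 10 ≡ 17 (mod 299).
Squaring chain: 17; never reaches −1, so base 10 is a Miller–Rabin witness that 299 is composite.

17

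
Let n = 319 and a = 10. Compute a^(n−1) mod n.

10^1 ≡ 10 (mod 319)
10^2 ≡ 10^2 = 100 ≡ 100 (mod 319)
10^4 ≡ 100^2 = 10000 ≡ 111 (mod 319)
10^8 ≡ 111^2 = 12321 ≡ 199 (mod 319)
10^16 ≡ 199^2 = 39601 ≡ 45 (mod 319)
10^32 ≡ 45^2 = 2025 ≡ 111 (mod 319)
10^64 ≡ 111^2 = 12321 ≡ 199 (mod 319)
10^128 ≡ 199^2 = 39601 ≡ 45 (mod 319)
10^256 ≡ 45^2 = 2025 ≡ 111 (mod 319)
318 = 256 + 32 + 16 + 8 + 4 + 2 in binary powers of 2.
So 10^318 ≡ 111 · 111 · 45 · 199 · 111 · 100 ≡ 122 (mod 319).
Since 122 ≠ 1, base 10 is a Fermat witness: 319 is composite.

122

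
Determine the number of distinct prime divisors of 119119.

119119 = 7^2 · 2431
2431 = 11 · 221
221 = 13 · 17
119119 = 7^2 · 11 · 13 · 17, which has 4 distinct prime factors.

4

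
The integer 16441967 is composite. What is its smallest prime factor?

16441967 is odd.
Digit sum 38, not divisible by 3.
Ends in 7: not divisible by 5.
7: 16441967 = 7·2348852 + 3
11: 16441967 = 11·1494724 + 3
13: 16441967 = 13·1264766 + 9
17: 16441967 = 17·967174 + 9
19: 16441967 = 19·865366 + 13
23: 16441967 = 23·714868 + 3
29: 16441967 = 29·566964 + 11
31: 16441967 = 31·530386 + 1
37: 16441967 = 37·444377 + 18
41: 16441967 = 41·401023 + 24
43: 16441967 = 43·382371 + 14
47: 16441967 = 47·349829 + 4
53: 16441967 = 53·310225 + 42
59: 16441967 = 59·278677 + 24
61: 16441967 = 61·269540 + 27
67: 16441967 = 67·245402 + 33
71: 16441967 = 71·231577

71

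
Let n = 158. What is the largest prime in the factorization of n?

79

158 = 2 · 79
79 is prime.
So 158 = 2 · 79; the largest prime factor is 79.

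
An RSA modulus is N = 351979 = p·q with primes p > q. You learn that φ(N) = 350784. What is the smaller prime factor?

φ(n) = (p−1)(q−1) = n − (p+q) + 1, so p + q = 351979 − 350784 + 1 = 1196.
p and q are the roots of t² − 1196t + 351979 = 0.
Discriminant: 1196² − 4·351979 = 1430416 − 1407916 = 22500; √22500 = 150.
q = (1196 − 150)/2 = 523, p = (1196 + 150)/2 = 673.
Check: 523 · 673 = 351979.

523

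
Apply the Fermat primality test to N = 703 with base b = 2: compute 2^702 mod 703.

628

2^1 ≡ 2 (mod 703)
2^2 ≡ 2^2 = 4 ≡ 4 (mod 703)
2^4 ≡ 4^2 = 16 ≡ 16 (mod 703)
2^8 ≡ 16^2 = 256 ≡ 256 (mod 703)
2^16 ≡ 256^2 = 65536 ≡ 157 (mod 703)
2^32 ≡ 157^2 = 24649 ≡ 44 (mod 703)
2^64 ≡ 44^2 = 1936 ≡ 530 (mod 703)
2^128 ≡ 530^2 = 280900 ≡ 403 (mod 703)
2^256 ≡ 403^2 = 162409 ≡ 16 (mod 703)
2^512 ≡ 16^2 = 256 ≡ 256 (mod 703)
702 = 512 + 128 + 32 + 16 + 8 + 4 + 2 in binary powers of 2.
So 2^702 ≡ 256 · 403 · 44 · 157 · 256 · 16 · 4 ≡ 628 (mod 703).
Since 628 ≠ 1, base 2 is a Fermat witness: 703 is composite.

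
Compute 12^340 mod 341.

12^1 ≡ 12 (mod 341)
12^2 ≡ 12^2 = 144 ≡ 144 (mod 341)
12^4 ≡ 144^2 = 20736 ≡ 276 (mod 341)
12^8 ≡ 276^2 = 76176 ≡ 133 (mod 341)
12^16 ≡ 133^2 = 17689 ≡ 298 (mod 341)
12^32 ≡ 298^2 = 88804 ≡ 144 (mod 341)
12^64 ≡ 144^2 = 20736 ≡ 276 (mod 341)
12^128 ≡ 276^2 = 76176 ≡ 133 (mod 341)
12^256 ≡ 133^2 = 17689 ≡ 298 (mod 341)
340 = 256 + 64 + 16 + 4 in binary powers of 2.
So 12^340 ≡ 298 · 276 · 298 · 276 ≡ 56 (mod 341).
Since 56 ≠ 1, base 12 is a Fermat witness: 341 is composite.

56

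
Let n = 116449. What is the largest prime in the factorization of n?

116449 = 23 · 5063
5063 = 61 · 83
83 is prime.
So 116449 = 23 · 61 · 83; the largest prime factor is 83.

83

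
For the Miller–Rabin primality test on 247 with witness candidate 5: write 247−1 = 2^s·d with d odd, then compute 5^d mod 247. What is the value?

247 − 1 = 246 = 2^1 · 123, so d = 123.
5^1 ≡ 5 (mod 247)
5^2 ≡ 5^2 = 25 ≡ 25 (mod 247)
5^4 ≡ 25^2 = 625 ≡ 131 (mod 247)
5^8 ≡ 131^2 = 17161 ≡ 118 (mod 247)
5^16 ≡ 118^2 = 13924 ≡ 92 (mod 247)
5^32 ≡ 92^2 = 8464 ≡ 66 (mod 247)
5^64 ≡ 66^2 = 4356 ≡ 157 (mod 247)
123 = 64 + 32 + 16 + 8 + 2 + 1 in binary powers of 2.
So 5^123 ≡ 157 · 66 · 92 · 118 · 25 · 5 ≡ 216 (mod 247).
Squaring chain: 216; never reaches −1, so base 5 is a Miller–Rabin witness that 247 is composite.

216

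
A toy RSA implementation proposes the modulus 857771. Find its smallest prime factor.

857771 is odd.
Digit sum 35, not divisible by 3.
Ends in 1: not divisible by 5.
7: 857771 = 7·122538 + 5
11: 857771 = 11·77979 + 2
13: 857771 = 13·65982 + 5
17: 857771 = 17·50457 + 2
19: 857771 = 19·45145 + 16
23: 857771 = 23·37294 + 9
29: 857771 = 29·29578 + 9
31: 857771 = 31·27670 + 1
37: 857771 = 37·23183

37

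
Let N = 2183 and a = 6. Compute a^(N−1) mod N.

1553

6^1 ≡ 6 (mod 2183)
6^2 ≡ 6^2 = 36 ≡ 36 (mod 2183)
6^4 ≡ 36^2 = 1296 ≡ 1296 (mod 2183)
6^8 ≡ 1296^2 = 1679616 ≡ 889 (mod 2183)
6^16 ≡ 889^2 = 790321 ≡ 75 (mod 2183)
6^32 ≡ 75^2 = 5625 ≡ 1259 (mod 2183)
6^64 ≡ 1259^2 = 1585081 ≡ 223 (mod 2183)
6^128 ≡ 223^2 = 49729 ≡ 1703 (mod 2183)
6^256 ≡ 1703^2 = 2900209 ≡ 1185 (mod 2183)
6^512 ≡ 1185^2 = 1404225 ≡ 556 (mod 2183)
6^1024 ≡ 556^2 = 309136 ≡ 1333 (mod 2183)
6^2048 ≡ 1333^2 = 1776889 ≡ 2110 (mod 2183)
2182 = 2048 + 128 + 4 + 2 in binary powers of 2.
So 6^2182 ≡ 2110 · 1703 · 1296 · 36 ≡ 1553 (mod 2183).
Since 1553 ≠ 1, base 6 is a Fermat witness: 2183 is composite.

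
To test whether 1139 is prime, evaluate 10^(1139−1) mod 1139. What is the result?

10^1 ≡ 10 (mod 1139)
10^2 ≡ 10^2 = 100 ≡ 100 (mod 1139)
10^4 ≡ 100^2 = 10000 ≡ 888 (mod 1139)
10^8 ≡ 888^2 = 788544 ≡ 356 (mod 1139)
10^16 ≡ 356^2 = 126736 ≡ 307 (mod 1139)
10^32 ≡ 307^2 = 94249 ≡ 851 (mod 1139)
10^64 ≡ 851^2 = 724201 ≡ 936 (mod 1139)
10^128 ≡ 936^2 = 876096 ≡ 205 (mod 1139)
10^256 ≡ 205^2 = 42025 ≡ 1021 (mod 1139)
10^512 ≡ 1021^2 = 1042441 ≡ 256 (mod 1139)
10^1024 ≡ 256^2 = 65536 ≡ 613 (mod 1139)
1138 = 1024 + 64 + 32 + 16 + 2 in binary powers of 2.
So 10^1138 ≡ 613 · 936 · 851 · 307 · 100 ≡ 508 (mod 1139).
Since 508 ≠ 1, base 10 is a Fermat witness: 1139 is composite.

508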